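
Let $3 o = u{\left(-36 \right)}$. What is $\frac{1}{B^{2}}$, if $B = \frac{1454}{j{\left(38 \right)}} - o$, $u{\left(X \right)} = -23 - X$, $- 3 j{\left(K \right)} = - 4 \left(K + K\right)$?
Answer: $\frac{207936}{20857489} \approx 0.0099694$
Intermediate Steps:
$j{\left(K \right)} = \frac{8 K}{3}$ ($j{\left(K \right)} = - \frac{\left(-4\right) \left(K + K\right)}{3} = - \frac{\left(-4\right) 2 K}{3} = - \frac{\left(-8\right) K}{3} = \frac{8 K}{3}$)
$o = \frac{13}{3}$ ($o = \frac{-23 - -36}{3} = \frac{-23 + 36}{3} = \frac{1}{3} \cdot 13 = \frac{13}{3} \approx 4.3333$)
$B = \frac{4567}{456}$ ($B = \frac{1454}{\frac{8}{3} \cdot 38} - \frac{13}{3} = \frac{1454}{\frac{304}{3}} - \frac{13}{3} = 1454 \cdot \frac{3}{304} - \frac{13}{3} = \frac{2181}{152} - \frac{13}{3} = \frac{4567}{456} \approx 10.015$)
$\frac{1}{B^{2}} = \frac{1}{\left(\frac{4567}{456}\right)^{2}} = \frac{1}{\frac{20857489}{207936}} = \frac{207936}{20857489}$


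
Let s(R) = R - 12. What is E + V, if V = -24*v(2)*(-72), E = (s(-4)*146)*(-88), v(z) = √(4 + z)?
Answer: 205568 + 1728*√6 ≈ 2.0980e+5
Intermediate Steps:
s(R) = -12 + R
E = 205568 (E = ((-12 - 4)*146)*(-88) = -16*146*(-88) = -2336*(-88) = 205568)
V = 1728*√6 (V = -24*√(4 + 2)*(-72) = -24*√6*(-72) = 1728*√6 ≈ 4232.7)
E + V = 205568 + 1728*√6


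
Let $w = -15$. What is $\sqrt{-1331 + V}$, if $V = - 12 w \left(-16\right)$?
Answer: $i \sqrt{4211} \approx 64.892 i$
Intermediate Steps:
$V = -2880$ ($V = \left(-12\right) \left(-15\right) \left(-16\right) = 180 \left(-16\right) = -2880$)
$\sqrt{-1331 + V} = \sqrt{-1331 - 2880} = \sqrt{-4211} = i \sqrt{4211}$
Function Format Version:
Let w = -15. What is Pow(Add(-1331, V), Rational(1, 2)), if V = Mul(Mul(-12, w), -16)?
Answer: Mul(I, Pow(4211, Rational(1, 2))) ≈ Mul(64.892, I)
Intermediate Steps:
V = -2880 (V = Mul(Mul(-12, -15), -16) = Mul(180, -16) = -2880)
Pow(Add(-1331, V), Rational(1, 2)) = Pow(Add(-1331, -2880), Rational(1, 2)) = Pow(-4211, Rational(1, 2)) = Mul(I, Pow(4211, Rational(1, 2)))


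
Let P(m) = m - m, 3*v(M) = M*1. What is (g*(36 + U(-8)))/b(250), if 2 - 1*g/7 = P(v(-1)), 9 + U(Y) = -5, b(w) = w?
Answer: 154/125 ≈ 1.2320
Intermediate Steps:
U(Y) = -14 (U(Y) = -9 - 5 = -14)
v(M) = M/3 (v(M) = (M*1)/3 = M/3)
P(m) = 0
g = 14 (g = 14 - 7*0 = 14 + 0 = 14)
(g*(36 + U(-8)))/b(250) = (14*(36 - 14))/250 = (14*22)*(1/250) = 308*(1/250) = 154/125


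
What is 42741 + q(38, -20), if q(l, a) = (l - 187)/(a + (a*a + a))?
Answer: 15386611/360 ≈ 42741.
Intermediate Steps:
q(l, a) = (-187 + l)/(a² + 2*a) (q(l, a) = (-187 + l)/(a + (a² + a)) = (-187 + l)/(a + (a + a²)) = (-187 + l)/(a² + 2*a))
42741 + q(38, -20) = 42741 + (-187 + 38)/((-20)*(2 - 20)) = 42741 - 1/20*(-149)/(-18) = 42741 - 1/20*(-1/18)*(-149) = 42741 - 149/360 = 15386611/360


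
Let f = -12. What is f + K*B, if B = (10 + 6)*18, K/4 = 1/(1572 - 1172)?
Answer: -228/25 ≈ -9.1200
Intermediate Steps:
K = 1/100 (K = 4/(1572 - 1172) = 4/400 = 4*(1/400) = 1/100 ≈ 0.010000)
B = 288 (B = 16*18 = 288)
f + K*B = -12 + (1/100)*288 = -12 + 72/25 = -228/25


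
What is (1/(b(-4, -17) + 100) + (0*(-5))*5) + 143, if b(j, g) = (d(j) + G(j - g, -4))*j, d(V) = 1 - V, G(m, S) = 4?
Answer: 9153/64 ≈ 143.02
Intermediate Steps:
b(j, g) = j*(5 - j) (b(j, g) = ((1 - j) + 4)*j = (5 - j)*j = j*(5 - j))
(1/(b(-4, -17) + 100) + (0*(-5))*5) + 143 = (1/(-4*(5 - 1*(-4)) + 100) + (0*(-5))*5) + 143 = (1/(-4*(5 + 4) + 100) + 0*5) + 143 = (1/(-4*9 + 100) + 0) + 143 = (1/(-36 + 100) + 0) + 143 = (1/64 + 0) + 143 = 1/64 + 143 = 9153/64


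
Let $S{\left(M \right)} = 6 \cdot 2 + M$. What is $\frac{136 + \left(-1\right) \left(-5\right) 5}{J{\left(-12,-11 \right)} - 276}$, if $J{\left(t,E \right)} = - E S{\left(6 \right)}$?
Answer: $- \frac{161}{78} \approx -2.0641$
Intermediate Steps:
$S{\left(M \right)} = 12 + M$
$J{\left(t,E \right)} = - 18 E$ ($J{\left(t,E \right)} = - E \left(12 + 6\right) = - E 18 = - 18 E$)
$\frac{136 + \left(-1\right) \left(-5\right) 5}{J{\left(-12,-11 \right)} - 276} = \frac{136 + \left(-1\right) \left(-5\right) 5}{\left(-18\right) \left(-11\right) - 276} = \frac{136 + 5 \cdot 5}{198 - 276} = \frac{136 + 25}{-78} = 161 \left(- \frac{1}{78}\right) = - \frac{161}{78}$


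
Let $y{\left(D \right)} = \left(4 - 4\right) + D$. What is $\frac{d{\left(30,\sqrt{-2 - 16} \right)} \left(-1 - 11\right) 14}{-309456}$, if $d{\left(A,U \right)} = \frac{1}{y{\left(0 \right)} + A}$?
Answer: $\frac{1}{55260} \approx 1.8096 \cdot 10^{-5}$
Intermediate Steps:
$y{\left(D \right)} = D$ ($y{\left(D \right)} = 0 + D = D$)
$d{\left(A,U \right)} = \frac{1}{A}$ ($d{\left(A,U \right)} = \frac{1}{0 + A} = \frac{1}{A}$)
$\frac{d{\left(30,\sqrt{-2 - 16} \right)} \left(-1 - 11\right) 14}{-309456} = \frac{\frac{1}{30} \left(-1 - 11\right) 14}{-309456} = \frac{\left(-12\right) 14}{30} \left(- \frac{1}{309456}\right) = \frac{1}{30} \left(-168\right) \left(- \frac{1}{309456}\right) = \left(- \frac{28}{5}\right) \left(- \frac{1}{309456}\right) = \frac{1}{55260}$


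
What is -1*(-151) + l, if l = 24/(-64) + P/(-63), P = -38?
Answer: 76219/504 ≈ 151.23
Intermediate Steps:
l = 115/504 (l = 24/(-64) - 38/(-63) = 24*(-1/64) - 38*(-1/63) = -3/8 + 38/63 = 115/504 ≈ 0.22817)
-1*(-151) + l = -1*(-151) + 115/504 = 151 + 115/504 = 76219/504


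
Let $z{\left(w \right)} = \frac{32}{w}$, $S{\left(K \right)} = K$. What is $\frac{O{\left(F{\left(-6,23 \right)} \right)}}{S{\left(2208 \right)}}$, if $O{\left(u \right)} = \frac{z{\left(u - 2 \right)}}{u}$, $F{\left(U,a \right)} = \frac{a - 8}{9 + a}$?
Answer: $- \frac{1024}{50715} \approx -0.020191$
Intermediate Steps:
$F{\left(U,a \right)} = \frac{-8 + a}{9 + a}$
$O{\left(u \right)} = \frac{32}{u \left(-2 + u\right)}$ ($O{\left(u \right)} = \frac{32 \frac{1}{u - 2}}{u} = \frac{32 \frac{1}{-2 + u}}{u} = \frac{32}{u \left(-2 + u\right)}$)
$\frac{O{\left(F{\left(-6,23 \right)} \right)}}{S{\left(2208 \right)}} = \frac{32 \frac{1}{\frac{1}{9 + 23} \left(-8 + 23\right)} \frac{1}{-2 + \frac{-8 + 23}{9 + 23}}}{2208} = \frac{32}{\frac{1}{32} \cdot 15 \left(-2 + \frac{1}{32} \cdot 15\right)} \frac{1}{2208} = \frac{32}{\frac{15}{32} \left(-2 + \frac{15}{32}\right)} \frac{1}{2208} = 32 \cdot \frac{32}{15} \frac{1}{- \frac{49}{32}} \cdot \frac{1}{2208} = 32 \cdot \frac{32}{15} \left(- \frac{32}{49}\right) \frac{1}{2208} = \left(- \frac{32768}{735}\right) \frac{1}{2208} = - \frac{1024}{50715}$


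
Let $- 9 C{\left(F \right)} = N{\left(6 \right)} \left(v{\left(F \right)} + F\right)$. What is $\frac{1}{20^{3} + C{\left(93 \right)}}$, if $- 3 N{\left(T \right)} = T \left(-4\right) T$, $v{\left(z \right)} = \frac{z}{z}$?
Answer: $\frac{3}{22496} \approx 0.00013336$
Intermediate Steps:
$v{\left(z \right)} = 1$
$N{\left(T \right)} = \frac{4 T^{2}}{3}$ ($N{\left(T \right)} = - \frac{T \left(-4\right) T}{3} = - \frac{- 4 T T}{3} = - \frac{\left(-4\right) T^{2}}{3} = \frac{4 T^{2}}{3}$)
$C{\left(F \right)} = - \frac{16}{3} - \frac{16 F}{3}$ ($C{\left(F \right)} = - \frac{\frac{4 \cdot 6^{2}}{3} \left(1 + F\right)}{9} = - \frac{\frac{4}{3} \cdot 36 \left(1 + F\right)}{9} = - \frac{48 \left(1 + F\right)}{9} = - \frac{48 + 48 F}{9} = - \frac{16}{3} - \frac{16 F}{3}$)
$\frac{1}{20^{3} + C{\left(93 \right)}} = \frac{1}{20^{3} - \frac{1504}{3}} = \frac{1}{8000 - \frac{1504}{3}} = \frac{1}{\frac{22496}{3}} = \frac{3}{22496}$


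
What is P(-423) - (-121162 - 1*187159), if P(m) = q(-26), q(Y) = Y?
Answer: 308295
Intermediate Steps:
P(m) = -26
P(-423) - (-121162 - 1*187159) = -26 - (-121162 - 1*187159) = -26 - (-121162 - 187159) = -26 - 1*(-308321) = -26 + 308321 = 308295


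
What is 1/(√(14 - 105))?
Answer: -I*√91/91 ≈ -0.10483*I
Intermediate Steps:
1/(√(14 - 105)) = 1/(√(-91)) = 1/(I*√91) = -I*√91/91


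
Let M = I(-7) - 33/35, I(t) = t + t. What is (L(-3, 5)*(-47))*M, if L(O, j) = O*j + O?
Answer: -442458/35 ≈ -12642.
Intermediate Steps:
I(t) = 2*t
M = -523/35 (M = 2*(-7) - 33/35 = -14 - 33*1/35 = -14 - 33/35 = -523/35 ≈ -14.943)
L(O, j) = O + O*j
(L(-3, 5)*(-47))*M = (-3*(1 + 5)*(-47))*(-523/35) = (-3*6*(-47))*(-523/35) = -18*(-47)*(-523/35) = 846*(-523/35) = -442458/35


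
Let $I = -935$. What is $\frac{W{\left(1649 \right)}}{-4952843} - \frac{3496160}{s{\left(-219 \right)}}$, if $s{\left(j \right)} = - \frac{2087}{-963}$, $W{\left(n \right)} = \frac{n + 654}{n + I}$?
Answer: $- \frac{242982099380093929}{150618785826} \approx -1.6132 \cdot 10^{6}$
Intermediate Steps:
$W{\left(n \right)} = \frac{654 + n}{-935 + n}$ ($W{\left(n \right)} = \frac{n + 654}{n - 935} = \frac{654 + n}{-935 + n}$)
$s{\left(j \right)} = \frac{2087}{963}$ ($s{\left(j \right)} = \left(-2087\right) \left(- \frac{1}{963}\right) = \frac{2087}{963}$)
$\frac{W{\left(1649 \right)}}{-4952843} - \frac{3496160}{s{\left(-219 \right)}} = \frac{\frac{1}{-935 + 1649} \left(654 + 1649\right)}{-4952843} - \frac{3496160}{\frac{2087}{963}} = \frac{1}{714} \cdot 2303 \left(- \frac{1}{4952843}\right) - \frac{3366802080}{2087} = \frac{329}{102} \left(- \frac{1}{4952843}\right) - \frac{3366802080}{2087} = - \frac{47}{72169998} - \frac{3366802080}{2087} = - \frac{242982099380093929}{150618785826}$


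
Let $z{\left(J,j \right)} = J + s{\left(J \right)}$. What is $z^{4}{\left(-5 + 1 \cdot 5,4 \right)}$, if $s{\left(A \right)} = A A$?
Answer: $0$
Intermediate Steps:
$s{\left(A \right)} = A^{2}$
$z{\left(J,j \right)} = J + J^{2}$
$z^{4}{\left(-5 + 1 \cdot 5,4 \right)} = \left(\left(-5 + 1 \cdot 5\right) \left(1 + \left(-5 + 1 \cdot 5\right)\right)\right)^{4} = \left(\left(-5 + 5\right) \left(1 + \left(-5 + 5\right)\right)\right)^{4} = \left(0 \left(1 + 0\right)\right)^{4} = \left(0 \cdot 1\right)^{4} = 0^{4} = 0$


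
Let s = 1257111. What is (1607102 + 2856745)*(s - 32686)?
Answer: 5465645862975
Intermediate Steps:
(1607102 + 2856745)*(s - 32686) = (1607102 + 2856745)*(1257111 - 32686) = 4463847*1224425 = 5465645862975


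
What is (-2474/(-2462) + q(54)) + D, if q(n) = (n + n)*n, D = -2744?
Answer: 3802565/1231 ≈ 3089.0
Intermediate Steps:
q(n) = 2*n² (q(n) = (2*n)*n = 2*n²)
(-2474/(-2462) + q(54)) + D = (-2474/(-2462) + 2*54²) - 2744 = (-2474*(-1/2462) + 2*2916) - 2744 = (1237/1231 + 5832) - 2744 = 7180429/1231 - 2744 = 3802565/1231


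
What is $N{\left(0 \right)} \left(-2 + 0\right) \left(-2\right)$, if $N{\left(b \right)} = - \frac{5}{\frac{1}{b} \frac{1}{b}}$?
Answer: $0$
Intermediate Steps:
$N{\left(b \right)} = - 5 b^{2}$ ($N{\left(b \right)} = - \frac{5}{\frac{1}{b^{2}}} = - 5 b^{2}$)
$N{\left(0 \right)} \left(-2 + 0\right) \left(-2\right) = - 5 \cdot 0^{2} \left(-2 + 0\right) \left(-2\right) = \left(-5\right) 0 \left(\left(-2\right) \left(-2\right)\right) = 0 \cdot 4 = 0$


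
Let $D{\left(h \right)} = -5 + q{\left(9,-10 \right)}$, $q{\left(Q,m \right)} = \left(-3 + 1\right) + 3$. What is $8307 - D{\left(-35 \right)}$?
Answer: $8311$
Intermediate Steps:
$q{\left(Q,m \right)} = 1$ ($q{\left(Q,m \right)} = -2 + 3 = 1$)
$D{\left(h \right)} = -4$ ($D{\left(h \right)} = -5 + 1 = -4$)
$8307 - D{\left(-35 \right)} = 8307 - -4 = 8307 + 4 = 8311$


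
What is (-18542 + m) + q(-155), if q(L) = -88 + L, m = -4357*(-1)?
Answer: -14428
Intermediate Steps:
m = 4357
(-18542 + m) + q(-155) = (-18542 + 4357) + (-88 - 155) = -14185 - 243 = -14428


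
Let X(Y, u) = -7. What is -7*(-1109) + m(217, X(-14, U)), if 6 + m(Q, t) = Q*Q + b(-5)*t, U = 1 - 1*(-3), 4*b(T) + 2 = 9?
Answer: 219335/4 ≈ 54834.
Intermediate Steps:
b(T) = 7/4 (b(T) = -½ + (¼)*9 = -½ + 9/4 = 7/4)
U = 4 (U = 1 + 3 = 4)
m(Q, t) = -6 + Q² + 7*t/4 (m(Q, t) = -6 + (Q*Q + 7*t/4) = -6 + (Q² + 7*t/4) = -6 + Q² + 7*t/4)
-7*(-1109) + m(217, X(-14, U)) = -7*(-1109) + (-6 + 217² + (7/4)*(-7)) = 7763 + (-6 + 47089 - 49/4) = 7763 + 188283/4 = 219335/4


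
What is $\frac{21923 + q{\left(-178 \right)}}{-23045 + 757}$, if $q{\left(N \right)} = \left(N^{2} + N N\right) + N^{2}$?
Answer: $- \frac{116975}{22288} \approx -5.2483$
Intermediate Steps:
$q{\left(N \right)} = 3 N^{2}$ ($q{\left(N \right)} = \left(N^{2} + N^{2}\right) + N^{2} = 2 N^{2} + N^{2} = 3 N^{2}$)
$\frac{21923 + q{\left(-178 \right)}}{-23045 + 757} = \frac{21923 + 3 \left(-178\right)^{2}}{-23045 + 757} = \frac{21923 + 3 \cdot 31684}{-22288} = \left(21923 + 95052\right) \left(- \frac{1}{22288}\right) = 116975 \left(- \frac{1}{22288}\right) = - \frac{116975}{22288}$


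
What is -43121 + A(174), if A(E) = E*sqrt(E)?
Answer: -43121 + 174*sqrt(174) ≈ -40826.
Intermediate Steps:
A(E) = E**(3/2)
-43121 + A(174) = -43121 + 174**(3/2) = -43121 + 174*sqrt(174)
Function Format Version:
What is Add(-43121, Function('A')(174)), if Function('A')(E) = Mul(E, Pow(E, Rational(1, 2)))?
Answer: Add(-43121, Mul(174, Pow(174, Rational(1, 2)))) ≈ -40826.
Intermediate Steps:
Function('A')(E) = Pow(E, Rational(3, 2))
Add(-43121, Function('A')(174)) = Add(-43121, Pow(174, Rational(3, 2))) = Add(-43121, Mul(174, Pow(174, Rational(1, 2))))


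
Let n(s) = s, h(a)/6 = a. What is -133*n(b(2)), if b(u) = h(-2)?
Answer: 1596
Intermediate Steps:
h(a) = 6*a
b(u) = -12 (b(u) = 6*(-2) = -12)
-133*n(b(2)) = -133*(-12) = 1596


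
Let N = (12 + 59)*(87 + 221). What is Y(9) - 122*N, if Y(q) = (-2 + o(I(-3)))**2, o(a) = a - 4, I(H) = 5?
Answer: -2667895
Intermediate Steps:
o(a) = -4 + a
N = 21868 (N = 71*308 = 21868)
Y(q) = 1 (Y(q) = (-2 + (-4 + 5))**2 = (-2 + 1)**2 = (-1)**2 = 1)
Y(9) - 122*N = 1 - 122*21868 = 1 - 2667896 = -2667895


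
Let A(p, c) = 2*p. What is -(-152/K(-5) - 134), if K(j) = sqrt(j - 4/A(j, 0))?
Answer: 134 - 152*I*sqrt(115)/23 ≈ 134.0 - 70.87*I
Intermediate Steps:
K(j) = sqrt(j - 2/j) (K(j) = sqrt(j - 4*1/(2*j)) = sqrt(j - 2/j))
-(-152/K(-5) - 134) = -(-152/sqrt(-5 - 2/(-5)) - 134) = -(-152/sqrt(-5 - 2*(-1/5)) - 134) = -(-152/sqrt(-5 + 2/5) - 134) = -(-152/sqrt(-23/5) - 134) = -(-152/(I*sqrt(115)/5) - 134) = -(-I*sqrt(115)/23*(-152) - 134) = -(152*I*sqrt(115)/23 - 134) = -(-134 + 152*I*sqrt(115)/23) = 134 - 152*I*sqrt(115)/23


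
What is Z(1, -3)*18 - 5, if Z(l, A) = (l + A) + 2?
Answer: -5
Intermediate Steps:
Z(l, A) = 2 + A + l (Z(l, A) = (A + l) + 2 = 2 + A + l)
Z(1, -3)*18 - 5 = (2 - 3 + 1)*18 - 5 = 0*18 - 5 = 0 - 5 = -5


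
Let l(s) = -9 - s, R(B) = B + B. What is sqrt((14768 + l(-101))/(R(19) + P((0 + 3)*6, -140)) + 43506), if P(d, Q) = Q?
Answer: 4*sqrt(7048761)/51 ≈ 208.23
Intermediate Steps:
R(B) = 2*B
sqrt((14768 + l(-101))/(R(19) + P((0 + 3)*6, -140)) + 43506) = sqrt((14768 + (-9 - 1*(-101)))/(2*19 - 140) + 43506) = sqrt((14768 + (-9 + 101))/(38 - 140) + 43506) = sqrt((14768 + 92)/(-102) + 43506) = sqrt(14860*(-1/102) + 43506) = sqrt(-7430/51 + 43506) = sqrt(2211376/51) = 4*sqrt(7048761)/51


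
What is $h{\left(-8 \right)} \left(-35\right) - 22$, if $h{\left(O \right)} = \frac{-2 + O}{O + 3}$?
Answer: $-92$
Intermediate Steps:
$h{\left(O \right)} = \frac{-2 + O}{3 + O}$
$h{\left(-8 \right)} \left(-35\right) - 22 = \frac{-2 - 8}{3 - 8} \left(-35\right) - 22 = \frac{1}{-5} \left(-10\right) \left(-35\right) - 22 = \left(- \frac{1}{5}\right) \left(-10\right) \left(-35\right) - 22 = 2 \left(-35\right) - 22 = -70 - 22 = -92$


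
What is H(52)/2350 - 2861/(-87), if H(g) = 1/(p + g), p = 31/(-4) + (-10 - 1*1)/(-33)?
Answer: 1798496647/54690375 ≈ 32.885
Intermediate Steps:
p = -89/12 (p = 31*(-1/4) + (-10 - 1)*(-1/33) = -31/4 - 11*(-1/33) = -31/4 + 1/3 = -89/12 ≈ -7.4167)
H(g) = 1/(-89/12 + g)
H(52)/2350 - 2861/(-87) = (12/(-89 + 12*52))/2350 - 2861/(-87) = (12/(-89 + 624))*(1/2350) - 2861*(-1/87) = (12/535)*(1/2350) + 2861/87 = 6/628625 + 2861/87 = 1798496647/54690375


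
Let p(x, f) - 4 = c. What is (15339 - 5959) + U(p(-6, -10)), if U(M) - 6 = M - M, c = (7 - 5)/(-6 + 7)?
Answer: 9386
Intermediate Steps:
c = 2 (c = 2/1 = 2*1 = 2)
p(x, f) = 6 (p(x, f) = 4 + 2 = 6)
U(M) = 6 (U(M) = 6 + (M - M) = 6 + 0 = 6)
(15339 - 5959) + U(p(-6, -10)) = (15339 - 5959) + 6 = 9380 + 6 = 9386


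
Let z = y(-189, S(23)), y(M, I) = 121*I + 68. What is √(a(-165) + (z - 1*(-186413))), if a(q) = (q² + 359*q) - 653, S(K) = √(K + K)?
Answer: √(153818 + 121*√46) ≈ 393.24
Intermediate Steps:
S(K) = √2*√K (S(K) = √(2*K) = √2*√K)
a(q) = -653 + q² + 359*q
y(M, I) = 68 + 121*I
z = 68 + 121*√46 (z = 68 + 121*(√2*√23) = 68 + 121*√46 ≈ 888.66)
√(a(-165) + (z - 1*(-186413))) = √((-653 + (-165)² + 359*(-165)) + ((68 + 121*√46) - 1*(-186413))) = √((-653 + 27225 - 59235) + ((68 + 121*√46) + 186413)) = √(-32663 + (186481 + 121*√46)) = √(153818 + 121*√46)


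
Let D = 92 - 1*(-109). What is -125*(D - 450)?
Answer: 31125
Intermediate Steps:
D = 201 (D = 92 + 109 = 201)
-125*(D - 450) = -125*(201 - 450) = -125*(-249) = 31125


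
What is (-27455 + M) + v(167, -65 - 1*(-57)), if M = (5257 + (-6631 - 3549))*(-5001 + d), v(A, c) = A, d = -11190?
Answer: 79681005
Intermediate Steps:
M = 79708293 (M = (5257 + (-6631 - 3549))*(-5001 - 11190) = (5257 - 10180)*(-16191) = -4923*(-16191) = 79708293)
(-27455 + M) + v(167, -65 - 1*(-57)) = (-27455 + 79708293) + 167 = 79680838 + 167 = 79681005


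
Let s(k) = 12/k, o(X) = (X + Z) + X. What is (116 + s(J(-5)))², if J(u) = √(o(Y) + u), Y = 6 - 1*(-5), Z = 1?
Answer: 13464 + 464*√2 ≈ 14120.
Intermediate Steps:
Y = 11 (Y = 6 + 5 = 11)
o(X) = 1 + 2*X (o(X) = (X + 1) + X = (1 + X) + X = 1 + 2*X)
J(u) = √(23 + u) (J(u) = √((1 + 2*11) + u) = √((1 + 22) + u) = √(23 + u))
(116 + s(J(-5)))² = (116 + 12/(√(23 - 5)))² = (116 + 12/(√18))² = (116 + 12/((3*√2)))² = (116 + 12*(√2/6))² = (116 + 2*√2)²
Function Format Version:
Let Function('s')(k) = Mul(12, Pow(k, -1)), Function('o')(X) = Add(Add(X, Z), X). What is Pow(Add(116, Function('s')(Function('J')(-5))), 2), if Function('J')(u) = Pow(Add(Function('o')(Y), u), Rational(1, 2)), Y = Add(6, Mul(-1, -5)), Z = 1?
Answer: Add(13464, Mul(464, Pow(2, Rational(1, 2)))) ≈ 14120.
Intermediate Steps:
Y = 11 (Y = Add(6, 5) = 11)
Function('o')(X) = Add(1, Mul(2, X)) (Function('o')(X) = Add(Add(X, 1), X) = Add(Add(1, X), X) = Add(1, Mul(2, X)))
Function('J')(u) = Pow(Add(23, u), Rational(1, 2)) (Function('J')(u) = Pow(Add(Add(1, Mul(2, 11)), u), Rational(1, 2)) = Pow(Add(Add(1, 22), u), Rational(1, 2)) = Pow(Add(23, u), Rational(1, 2)))
Pow(Add(116, Function('s')(Function('J')(-5))), 2) = Pow(Add(116, Mul(12, Pow(Pow(Add(23, -5), Rational(1, 2)), -1))), 2) = Pow(Add(116, Mul(12, Pow(Pow(18, Rational(1, 2)), -1))), 2) = Pow(Add(116, Mul(12, Pow(Mul(3, Pow(2, Rational(1, 2))), -1))), 2) = Pow(Add(116, Mul(12, Mul(Rational(1, 6), Pow(2, Rational(1, 2))))), 2) = Pow(Add(116, Mul(2, Pow(2, Rational(1, 2)))), 2)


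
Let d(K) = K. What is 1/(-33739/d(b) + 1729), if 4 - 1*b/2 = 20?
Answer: 32/89067 ≈ 0.00035928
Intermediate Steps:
b = -32 (b = 8 - 2*20 = 8 - 40 = -32)
1/(-33739/d(b) + 1729) = 1/(-33739/(-32) + 1729) = 1/(-33739*(-1/32) + 1729) = 1/(33739/32 + 1729) = 1/(89067/32) = 32/89067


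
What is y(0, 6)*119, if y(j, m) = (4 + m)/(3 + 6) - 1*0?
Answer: 1190/9 ≈ 132.22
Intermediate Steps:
y(j, m) = 4/9 + m/9 (y(j, m) = (4 + m)/9 + 0 = (4 + m)*(⅑) + 0 = (4/9 + m/9) + 0 = 4/9 + m/9)
y(0, 6)*119 = (4/9 + (⅑)*6)*119 = (4/9 + ⅔)*119 = (10/9)*119 = 1190/9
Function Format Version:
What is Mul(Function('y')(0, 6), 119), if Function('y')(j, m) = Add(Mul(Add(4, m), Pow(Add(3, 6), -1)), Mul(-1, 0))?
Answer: Rational(1190, 9) ≈ 132.22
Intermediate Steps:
Function('y')(j, m) = Add(Rational(4, 9), Mul(Rational(1, 9), m)) (Function('y')(j, m) = Add(Mul(Add(4, m), Pow(9, -1)), 0) = Add(Mul(Add(4, m), Rational(1, 9)), 0) = Add(Add(Rational(4, 9), Mul(Rational(1, 9), m)), 0) = Add(Rational(4, 9), Mul(Rational(1, 9), m)))
Mul(Function('y')(0, 6), 119) = Mul(Add(Rational(4, 9), Mul(Rational(1, 9), 6)), 119) = Mul(Add(Rational(4, 9), Rational(2, 3)), 119) = Mul(Rational(10, 9), 119) = Rational(1190, 9)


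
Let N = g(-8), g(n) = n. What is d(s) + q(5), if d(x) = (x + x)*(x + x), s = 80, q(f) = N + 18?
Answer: 25610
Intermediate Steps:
N = -8
q(f) = 10 (q(f) = -8 + 18 = 10)
d(x) = 4*x**2 (d(x) = (2*x)*(2*x) = 4*x**2)
d(s) + q(5) = 4*80**2 + 10 = 4*6400 + 10 = 25600 + 10 = 25610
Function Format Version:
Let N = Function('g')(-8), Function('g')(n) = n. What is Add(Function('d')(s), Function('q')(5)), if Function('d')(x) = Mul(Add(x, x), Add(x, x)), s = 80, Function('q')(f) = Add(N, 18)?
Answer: 25610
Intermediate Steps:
N = -8
Function('q')(f) = 10 (Function('q')(f) = Add(-8, 18) = 10)
Function('d')(x) = Mul(4, Pow(x, 2)) (Function('d')(x) = Mul(Mul(2, x), Mul(2, x)) = Mul(4, Pow(x, 2)))
Add(Function('d')(s), Function('q')(5)) = Add(Mul(4, Pow(80, 2)), 10) = Add(Mul(4, 6400), 10) = Add(25600, 10) = 25610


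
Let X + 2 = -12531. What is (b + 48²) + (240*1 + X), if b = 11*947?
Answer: 428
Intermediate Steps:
X = -12533 (X = -2 - 12531 = -12533)
b = 10417
(b + 48²) + (240*1 + X) = (10417 + 48²) + (240*1 - 12533) = (10417 + 2304) + (240 - 12533) = 12721 - 12293 = 428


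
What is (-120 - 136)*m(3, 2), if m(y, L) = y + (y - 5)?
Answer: -256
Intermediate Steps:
m(y, L) = -5 + 2*y (m(y, L) = y + (-5 + y) = -5 + 2*y)
(-120 - 136)*m(3, 2) = (-120 - 136)*(-5 + 2*3) = -256*(-5 + 6) = -256*1 = -256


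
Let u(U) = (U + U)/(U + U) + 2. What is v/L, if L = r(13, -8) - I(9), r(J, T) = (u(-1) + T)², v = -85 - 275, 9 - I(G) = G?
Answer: -72/5 ≈ -14.400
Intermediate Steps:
I(G) = 9 - G
u(U) = 3 (u(U) = (2*U)/((2*U)) + 2 = (2*U)*(1/(2*U)) + 2 = 1 + 2 = 3)
v = -360
r(J, T) = (3 + T)²
L = 25 (L = (3 - 8)² - (9 - 1*9) = (-5)² - (9 - 9) = 25 - 1*0 = 25 + 0 = 25)
v/L = -360/25 = -360*1/25 = -72/5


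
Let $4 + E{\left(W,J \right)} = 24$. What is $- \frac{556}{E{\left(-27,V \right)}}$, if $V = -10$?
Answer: $- \frac{139}{5} \approx -27.8$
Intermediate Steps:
$E{\left(W,J \right)} = 20$ ($E{\left(W,J \right)} = -4 + 24 = 20$)
$- \frac{556}{E{\left(-27,V \right)}} = - \frac{556}{20} = \left(-556\right) \frac{1}{20} = - \frac{139}{5}$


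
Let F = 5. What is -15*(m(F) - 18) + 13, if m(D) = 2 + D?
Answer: 178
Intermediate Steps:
-15*(m(F) - 18) + 13 = -15*((2 + 5) - 18) + 13 = -15*(7 - 18) + 13 = -15*(-11) + 13 = 165 + 13 = 178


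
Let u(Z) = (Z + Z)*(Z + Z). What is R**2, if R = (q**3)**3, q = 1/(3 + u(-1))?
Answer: 1/1628413597910449 ≈ 6.1409e-16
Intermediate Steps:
u(Z) = 4*Z**2 (u(Z) = (2*Z)*(2*Z) = 4*Z**2)
q = 1/7 (q = 1/(3 + 4*(-1)**2) = 1/(3 + 4*1) = 1/(3 + 4) = 1/7 ≈ 0.14286)
R = 1/40353607 (R = ((1/7)**3)**3 = (1/343)**3 = 1/40353607 ≈ 2.4781e-8)
R**2 = (1/40353607)**2 = 1/1628413597910449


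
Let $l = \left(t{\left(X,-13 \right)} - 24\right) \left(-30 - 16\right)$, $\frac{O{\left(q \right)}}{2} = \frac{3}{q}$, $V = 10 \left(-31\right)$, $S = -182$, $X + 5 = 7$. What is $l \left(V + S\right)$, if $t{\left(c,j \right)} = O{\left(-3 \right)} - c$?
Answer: $-633696$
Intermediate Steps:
$X = 2$ ($X = -5 + 7 = 2$)
$V = -310$
$O{\left(q \right)} = \frac{6}{q}$ ($O{\left(q \right)} = 2 \frac{3}{q} = \frac{6}{q}$)
$t{\left(c,j \right)} = -2 - c$ ($t{\left(c,j \right)} = \frac{6}{-3} - c = 6 \left(- \frac{1}{3}\right) - c = -2 - c$)
$l = 1288$ ($l = \left(\left(-2 - 2\right) - 24\right) \left(-30 - 16\right) = \left(\left(-2 - 2\right) - 24\right) \left(-46\right) = \left(-4 - 24\right) \left(-46\right) = \left(-28\right) \left(-46\right) = 1288$)
$l \left(V + S\right) = 1288 \left(-310 - 182\right) = 1288 \left(-492\right) = -633696$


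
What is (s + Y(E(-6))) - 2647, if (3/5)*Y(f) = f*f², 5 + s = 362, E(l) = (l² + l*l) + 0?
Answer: 619790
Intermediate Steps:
E(l) = 2*l² (E(l) = (l² + l²) + 0 = 2*l² + 0 = 2*l²)
s = 357 (s = -5 + 362 = 357)
Y(f) = 5*f³/3 (Y(f) = 5*(f*f²)/3 = 5*f³/3)
(s + Y(E(-6))) - 2647 = (357 + 5*(2*(-6)²)³/3) - 2647 = (357 + 5*(2*36)³/3) - 2647 = (357 + (5/3)*72³) - 2647 = (357 + (5/3)*373248) - 2647 = (357 + 622080) - 2647 = 622437 - 2647 = 619790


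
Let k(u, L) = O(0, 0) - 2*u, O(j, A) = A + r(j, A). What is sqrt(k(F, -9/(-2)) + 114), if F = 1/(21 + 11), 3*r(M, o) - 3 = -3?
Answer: sqrt(1823)/4 ≈ 10.674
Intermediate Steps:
r(M, o) = 0 (r(M, o) = 1 + (1/3)*(-3) = 1 - 1 = 0)
O(j, A) = A (O(j, A) = A + 0 = A)
F = 1/32 ≈ 0.031250
k(u, L) = -2*u (k(u, L) = 0 - 2*u = -2*u)
sqrt(k(F, -9/(-2)) + 114) = sqrt(-2*1/32 + 114) = sqrt(-1/16 + 114) = sqrt(1823/16) = sqrt(1823)/4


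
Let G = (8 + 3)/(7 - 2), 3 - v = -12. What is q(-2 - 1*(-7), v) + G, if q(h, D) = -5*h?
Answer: -114/5 ≈ -22.800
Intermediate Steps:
v = 15 (v = 3 - 1*(-12) = 3 + 12 = 15)
G = 11/5 ≈ 2.2000
q(-2 - 1*(-7), v) + G = -5*(-2 - 1*(-7)) + 11/5 = -5*(-2 + 7) + 11/5 = -5*5 + 11/5 = -25 + 11/5 = -114/5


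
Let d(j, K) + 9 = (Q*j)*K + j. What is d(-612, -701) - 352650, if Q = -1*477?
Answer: -204991995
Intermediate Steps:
Q = -477
d(j, K) = -9 + j - 477*K*j (d(j, K) = -9 + ((-477*j)*K + j) = -9 + (-477*K*j + j) = -9 + (j - 477*K*j) = -9 + j - 477*K*j)
d(-612, -701) - 352650 = (-9 - 612 - 477*(-701)*(-612)) - 352650 = (-9 - 612 - 204638724) - 352650 = -204639345 - 352650 = -204991995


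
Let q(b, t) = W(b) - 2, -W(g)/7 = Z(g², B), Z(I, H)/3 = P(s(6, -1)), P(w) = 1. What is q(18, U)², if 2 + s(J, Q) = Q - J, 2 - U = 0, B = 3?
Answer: 529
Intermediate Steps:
U = 2 (U = 2 - 1*0 = 2 + 0 = 2)
s(J, Q) = -2 + Q - J (s(J, Q) = -2 + (Q - J) = -2 + Q - J)
Z(I, H) = 3 (Z(I, H) = 3*1 = 3)
W(g) = -21 (W(g) = -7*3 = -21)
q(b, t) = -23 (q(b, t) = -21 - 2 = -23)
q(18, U)² = (-23)² = 529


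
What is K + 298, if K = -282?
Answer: 16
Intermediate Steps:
K + 298 = -282 + 298 = 16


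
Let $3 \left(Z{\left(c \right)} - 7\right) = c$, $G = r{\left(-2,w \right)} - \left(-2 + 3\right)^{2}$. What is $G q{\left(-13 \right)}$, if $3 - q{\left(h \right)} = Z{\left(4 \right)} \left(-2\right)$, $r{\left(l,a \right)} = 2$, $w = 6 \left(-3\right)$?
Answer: $\frac{59}{3} \approx 19.667$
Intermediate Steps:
$w = -18$
$G = 1$ ($G = 2 - \left(-2 + 3\right)^{2} = 2 - 1^{2} = 2 - 1 = 1$)
$Z{\left(c \right)} = 7 + \frac{c}{3}$
$q{\left(h \right)} = \frac{59}{3}$ ($q{\left(h \right)} = 3 - \left(7 + \frac{1}{3} \cdot 4\right) \left(-2\right) = 3 - \left(7 + \frac{4}{3}\right) \left(-2\right) = 3 - \frac{25}{3} \left(-2\right) = 3 - - \frac{50}{3} = 3 + \frac{50}{3} = \frac{59}{3}$)
$G q{\left(-13 \right)} = 1 \cdot \frac{59}{3} = \frac{59}{3}$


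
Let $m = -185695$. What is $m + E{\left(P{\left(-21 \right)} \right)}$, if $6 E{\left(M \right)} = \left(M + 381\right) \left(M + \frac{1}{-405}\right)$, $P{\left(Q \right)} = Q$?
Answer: $- \frac{5047789}{27} \approx -1.8696 \cdot 10^{5}$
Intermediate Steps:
$E{\left(M \right)} = \frac{\left(381 + M\right) \left(- \frac{1}{405} + M\right)}{6}$ ($E{\left(M \right)} = \frac{\left(M + 381\right) \left(M + \frac{1}{-405}\right)}{6} = \frac{\left(381 + M\right) \left(M - \frac{1}{405}\right)}{6} = \frac{\left(381 + M\right) \left(- \frac{1}{405} + M\right)}{6}$)
$m + E{\left(P{\left(-21 \right)} \right)} = -185695 + \left(- \frac{127}{810} + \frac{\left(-21\right)^{2}}{6} + \frac{77152}{1215} \left(-21\right)\right) = -185695 - \frac{34024}{27} = - \frac{5047789}{27}$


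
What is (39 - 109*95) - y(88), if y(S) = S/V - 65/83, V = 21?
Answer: -17986727/1743 ≈ -10319.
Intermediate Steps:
y(S) = -65/83 + S/21 (y(S) = S/21 - 65/83 = -65/83 + S/21)
(39 - 109*95) - y(88) = (39 - 109*95) - (-65/83 + (1/21)*88) = (39 - 10355) - (-65/83 + 88/21) = -10316 - 1*5939/1743 = -10316 - 5939/1743 = -17986727/1743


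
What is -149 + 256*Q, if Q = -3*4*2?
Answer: -6293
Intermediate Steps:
Q = -24 (Q = -12*2 = -24)
-149 + 256*Q = -149 + 256*(-24) = -149 - 6144 = -6293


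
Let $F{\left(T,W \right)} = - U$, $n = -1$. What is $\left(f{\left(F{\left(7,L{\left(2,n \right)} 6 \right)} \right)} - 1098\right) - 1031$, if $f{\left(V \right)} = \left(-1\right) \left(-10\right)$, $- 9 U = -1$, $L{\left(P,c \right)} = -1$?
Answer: $-2119$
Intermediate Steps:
$U = \frac{1}{9}$ ($U = \left(- \frac{1}{9}\right) \left(-1\right) = \frac{1}{9} \approx 0.11111$)
$F{\left(T,W \right)} = - \frac{1}{9}$ ($F{\left(T,W \right)} = \left(-1\right) \frac{1}{9} = - \frac{1}{9}$)
$f{\left(V \right)} = 10$
$\left(f{\left(F{\left(7,L{\left(2,n \right)} 6 \right)} \right)} - 1098\right) - 1031 = \left(10 - 1098\right) - 1031 = -1088 - 1031 = -2119$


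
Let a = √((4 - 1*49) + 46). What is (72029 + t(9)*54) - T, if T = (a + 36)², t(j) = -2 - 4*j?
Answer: 68608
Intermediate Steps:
a = 1 (a = √((4 - 49) + 46) = √(-45 + 46) = √1 = 1)
T = 1369 (T = (1 + 36)² = 37² = 1369)
(72029 + t(9)*54) - T = (72029 + (-2 - 4*9)*54) - 1*1369 = (72029 + (-2 - 36)*54) - 1369 = (72029 - 38*54) - 1369 = (72029 - 2052) - 1369 = 69977 - 1369 = 68608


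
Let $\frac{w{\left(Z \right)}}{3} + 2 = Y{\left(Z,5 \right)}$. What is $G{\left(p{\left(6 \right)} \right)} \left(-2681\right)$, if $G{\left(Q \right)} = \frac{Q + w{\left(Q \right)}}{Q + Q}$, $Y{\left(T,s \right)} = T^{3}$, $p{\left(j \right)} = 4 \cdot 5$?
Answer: $- \frac{32190767}{20} \approx -1.6095 \cdot 10^{6}$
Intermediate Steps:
$p{\left(j \right)} = 20$
$w{\left(Z \right)} = -6 + 3 Z^{3}$
$G{\left(Q \right)} = \frac{-6 + Q + 3 Q^{3}}{2 Q}$ ($G{\left(Q \right)} = \frac{Q + \left(-6 + 3 Q^{3}\right)}{Q + Q} = \frac{-6 + Q + 3 Q^{3}}{2 Q}$)
$G{\left(p{\left(6 \right)} \right)} \left(-2681\right) = \frac{-6 + 20 + 3 \cdot 20^{3}}{2 \cdot 20} \left(-2681\right) = \frac{1}{2} \cdot \frac{1}{20} \left(-6 + 20 + 3 \cdot 8000\right) \left(-2681\right) = \frac{1}{2} \cdot \frac{1}{20} \left(-6 + 20 + 24000\right) \left(-2681\right) = \frac{1}{2} \cdot \frac{1}{20} \cdot 24014 \left(-2681\right) = \frac{12007}{20} \left(-2681\right) = - \frac{32190767}{20}$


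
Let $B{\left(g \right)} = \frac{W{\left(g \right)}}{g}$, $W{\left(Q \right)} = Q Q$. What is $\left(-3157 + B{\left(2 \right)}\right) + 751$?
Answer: $-2404$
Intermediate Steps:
$W{\left(Q \right)} = Q^{2}$
$B{\left(g \right)} = g$ ($B{\left(g \right)} = \frac{g^{2}}{g} = g$)
$\left(-3157 + B{\left(2 \right)}\right) + 751 = \left(-3157 + 2\right) + 751 = -3155 + 751 = -2404$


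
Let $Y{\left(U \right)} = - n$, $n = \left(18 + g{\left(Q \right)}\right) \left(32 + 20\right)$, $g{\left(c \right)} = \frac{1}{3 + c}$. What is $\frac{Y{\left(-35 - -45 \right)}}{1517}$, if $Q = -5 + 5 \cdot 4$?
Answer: $- \frac{8450}{13653} \approx -0.61891$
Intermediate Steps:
$Q = 15$ ($Q = -5 + 20 = 15$)
$n = \frac{8450}{9}$ ($n = \left(18 + \frac{1}{3 + 15}\right) \left(32 + 20\right) = \left(18 + \frac{1}{18}\right) 52 = \frac{325}{18} \cdot 52 = \frac{8450}{9} \approx 938.89$)
$Y{\left(U \right)} = - \frac{8450}{9}$ ($Y{\left(U \right)} = \left(-1\right) \frac{8450}{9} = - \frac{8450}{9}$)
$\frac{Y{\left(-35 - -45 \right)}}{1517} = - \frac{8450}{9 \cdot 1517} = \left(- \frac{8450}{9}\right) \frac{1}{1517} = - \frac{8450}{13653}$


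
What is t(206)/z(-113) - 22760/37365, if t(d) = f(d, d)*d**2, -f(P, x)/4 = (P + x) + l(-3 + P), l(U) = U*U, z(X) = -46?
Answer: 26398054882480/171879 ≈ 1.5359e+8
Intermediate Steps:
l(U) = U**2
f(P, x) = -4*P - 4*x - 4*(-3 + P)**2 (f(P, x) = -4*((P + x) + (-3 + P)**2) = -4*(P + x + (-3 + P)**2) = -4*P - 4*x - 4*(-3 + P)**2)
t(d) = d**2*(-8*d - 4*(-3 + d)**2) (t(d) = (-4*d - 4*d - 4*(-3 + d)**2)*d**2 = (-8*d - 4*(-3 + d)**2)*d**2 = d**2*(-8*d - 4*(-3 + d)**2))
t(206)/z(-113) - 22760/37365 = (4*206**2*(-9 - 1*206**2 + 4*206))/(-46) - 22760/37365 = (4*42436*(-9 - 1*42436 + 824))*(-1/46) - 22760*1/37365 = (4*42436*(-9 - 42436 + 824))*(-1/46) - 4552/7473 = (4*42436*(-41621))*(-1/46) - 4552/7473 = -7064915024*(-1/46) - 4552/7473 = 3532457512/23 - 4552/7473 = 26398054882480/171879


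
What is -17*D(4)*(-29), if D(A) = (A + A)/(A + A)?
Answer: 493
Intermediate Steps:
D(A) = 1 (D(A) = (2*A)/((2*A)) = (2*A)*(1/(2*A)) = 1)
-17*D(4)*(-29) = -17*1*(-29) = -17*(-29) = 493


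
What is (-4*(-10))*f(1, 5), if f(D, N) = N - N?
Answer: 0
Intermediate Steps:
f(D, N) = 0
(-4*(-10))*f(1, 5) = -4*(-10)*0 = 40*0 = 0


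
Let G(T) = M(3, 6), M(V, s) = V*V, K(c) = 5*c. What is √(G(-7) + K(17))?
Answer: √94 ≈ 9.6954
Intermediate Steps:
M(V, s) = V²
G(T) = 9 (G(T) = 3² = 9)
√(G(-7) + K(17)) = √(9 + 5*17) = √(9 + 85) = √94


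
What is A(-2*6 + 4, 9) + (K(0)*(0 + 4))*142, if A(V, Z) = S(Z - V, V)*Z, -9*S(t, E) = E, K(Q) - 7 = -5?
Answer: 1144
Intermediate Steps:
K(Q) = 2 (K(Q) = 7 - 5 = 2)
S(t, E) = -E/9
A(V, Z) = -V*Z/9 (A(V, Z) = (-V/9)*Z = -V*Z/9)
A(-2*6 + 4, 9) + (K(0)*(0 + 4))*142 = -⅑*(-2*6 + 4)*9 + (2*(0 + 4))*142 = -⅑*(-12 + 4)*9 + (2*4)*142 = -⅑*(-8)*9 + 8*142 = 8 + 1136 = 1144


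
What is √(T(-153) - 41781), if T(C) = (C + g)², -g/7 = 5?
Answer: I*√6437 ≈ 80.231*I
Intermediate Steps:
g = -35 (g = -7*5 = -35)
T(C) = (-35 + C)² (T(C) = (C - 35)² = (-35 + C)²)
√(T(-153) - 41781) = √((-35 - 153)² - 41781) = √((-188)² - 41781) = √(35344 - 41781) = √(-6437) = I*√6437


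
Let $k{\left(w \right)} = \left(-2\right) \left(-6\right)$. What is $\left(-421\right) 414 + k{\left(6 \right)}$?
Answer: $-174282$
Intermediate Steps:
$k{\left(w \right)} = 12$
$\left(-421\right) 414 + k{\left(6 \right)} = \left(-421\right) 414 + 12 = -174294 + 12 = -174282$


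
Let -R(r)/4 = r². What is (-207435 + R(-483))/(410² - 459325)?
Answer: 380197/97075 ≈ 3.9165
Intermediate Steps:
R(r) = -4*r²
(-207435 + R(-483))/(410² - 459325) = (-207435 - 4*(-483)²)/(410² - 459325) = (-207435 - 4*233289)/(168100 - 459325) = (-207435 - 933156)/(-291225) = -1140591*(-1/291225) = 380197/97075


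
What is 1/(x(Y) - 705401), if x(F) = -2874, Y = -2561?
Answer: -1/708275 ≈ -1.4119e-6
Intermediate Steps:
1/(x(Y) - 705401) = 1/(-2874 - 705401) = 1/(-708275) = -1/708275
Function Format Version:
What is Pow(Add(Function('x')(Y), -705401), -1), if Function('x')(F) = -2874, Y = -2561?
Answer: Rational(-1, 708275) ≈ -1.4119e-6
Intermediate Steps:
Pow(Add(Function('x')(Y), -705401), -1) = Pow(Add(-2874, -705401), -1) = Pow(-708275, -1) = Rational(-1, 708275)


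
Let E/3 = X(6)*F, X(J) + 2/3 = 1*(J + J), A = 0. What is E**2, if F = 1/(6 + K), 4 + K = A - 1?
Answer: 1156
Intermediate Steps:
X(J) = -2/3 + 2*J (X(J) = -2/3 + 1*(J + J) = -2/3 + 1*(2*J) = -2/3 + 2*J)
K = -5 (K = -4 + (0 - 1) = -4 - 1 = -5)
F = 1 (F = 1/(6 - 5) = 1/1 = 1)
E = 34 (E = 3*((-2/3 + 2*6)*1) = 3*((-2/3 + 12)*1) = 3*((34/3)*1) = 3*(34/3) = 34)
E**2 = 34**2 = 1156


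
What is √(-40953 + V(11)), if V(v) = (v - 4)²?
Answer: 2*I*√10226 ≈ 202.25*I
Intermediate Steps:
V(v) = (-4 + v)²
√(-40953 + V(11)) = √(-40953 + (-4 + 11)²) = √(-40953 + 7²) = √(-40953 + 49) = √(-40904) = 2*I*√10226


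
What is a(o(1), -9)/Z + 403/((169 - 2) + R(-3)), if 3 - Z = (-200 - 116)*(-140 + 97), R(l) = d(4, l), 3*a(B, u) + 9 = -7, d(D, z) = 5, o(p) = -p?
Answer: 16427017/7009860 ≈ 2.3434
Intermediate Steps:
a(B, u) = -16/3 (a(B, u) = -3 + (⅓)*(-7) = -3 - 7/3 = -16/3)
R(l) = 5
Z = -13585 (Z = 3 - (-200 - 116)*(-140 + 97) = 3 - (-316)*(-43) = 3 - 1*13588 = 3 - 13588 = -13585)
a(o(1), -9)/Z + 403/((169 - 2) + R(-3)) = -16/3/(-13585) + 403/((169 - 2) + 5) = -16/3*(-1/13585) + 403/(167 + 5) = 16/40755 + 403/172 = 16427017/7009860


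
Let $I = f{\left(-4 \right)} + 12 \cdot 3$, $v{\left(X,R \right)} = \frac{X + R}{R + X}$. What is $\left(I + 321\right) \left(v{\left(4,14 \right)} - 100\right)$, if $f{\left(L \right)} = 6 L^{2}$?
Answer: $-44847$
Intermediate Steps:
$v{\left(X,R \right)} = 1$ ($v{\left(X,R \right)} = \frac{R + X}{R + X} = 1$)
$I = 132$ ($I = 6 \left(-4\right)^{2} + 12 \cdot 3 = 6 \cdot 16 + 36 = 96 + 36 = 132$)
$\left(I + 321\right) \left(v{\left(4,14 \right)} - 100\right) = \left(132 + 321\right) \left(1 - 100\right) = 453 \left(-99\right) = -44847$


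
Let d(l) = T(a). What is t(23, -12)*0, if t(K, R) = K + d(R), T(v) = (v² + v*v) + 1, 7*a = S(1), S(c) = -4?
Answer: 0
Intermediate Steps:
a = -4/7 (a = (⅐)*(-4) = -4/7 ≈ -0.57143)
T(v) = 1 + 2*v² (T(v) = (v² + v²) + 1 = 2*v² + 1 = 1 + 2*v²)
d(l) = 81/49 (d(l) = 1 + 2*(-4/7)² = 1 + 2*(16/49) = 1 + 32/49 = 81/49)
t(K, R) = 81/49 + K (t(K, R) = K + 81/49 = 81/49 + K)
t(23, -12)*0 = (81/49 + 23)*0 = (1208/49)*0 = 0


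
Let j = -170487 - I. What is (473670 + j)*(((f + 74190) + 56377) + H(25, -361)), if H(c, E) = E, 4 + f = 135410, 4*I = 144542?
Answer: 70931020570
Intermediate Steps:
I = 72271/2 (I = (¼)*144542 = 72271/2 ≈ 36136.)
f = 135406 (f = -4 + 135410 = 135406)
j = -413245/2 (j = -170487 - 1*72271/2 = -170487 - 72271/2 = -413245/2 ≈ -2.0662e+5)
(473670 + j)*(((f + 74190) + 56377) + H(25, -361)) = (473670 - 413245/2)*(((135406 + 74190) + 56377) - 361) = 534095*((209596 + 56377) - 361)/2 = 534095*(265973 - 361)/2 = (534095/2)*265612 = 70931020570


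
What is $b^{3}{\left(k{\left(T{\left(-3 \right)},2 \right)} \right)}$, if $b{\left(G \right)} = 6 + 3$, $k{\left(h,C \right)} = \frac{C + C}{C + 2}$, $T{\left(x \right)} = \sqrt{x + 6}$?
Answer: $729$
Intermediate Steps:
$T{\left(x \right)} = \sqrt{6 + x}$
$k{\left(h,C \right)} = \frac{2 C}{2 + C}$
$b{\left(G \right)} = 9$
$b^{3}{\left(k{\left(T{\left(-3 \right)},2 \right)} \right)} = 9^{3} = 729$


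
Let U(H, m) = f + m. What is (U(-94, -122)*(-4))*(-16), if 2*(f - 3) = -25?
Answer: -8416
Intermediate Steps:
f = -19/2 (f = 3 + (½)*(-25) = 3 - 25/2 = -19/2 ≈ -9.5000)
U(H, m) = -19/2 + m
(U(-94, -122)*(-4))*(-16) = ((-19/2 - 122)*(-4))*(-16) = -263/2*(-4)*(-16) = 526*(-16) = -8416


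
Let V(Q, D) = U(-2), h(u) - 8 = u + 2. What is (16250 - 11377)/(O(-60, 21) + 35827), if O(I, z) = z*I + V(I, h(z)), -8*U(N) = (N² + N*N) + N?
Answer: 19492/138265 ≈ 0.14098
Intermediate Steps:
U(N) = -N²/4 - N/8 (U(N) = -((N² + N*N) + N)/8 = -((N² + N²) + N)/8 = -(2*N² + N)/8 = -(N + 2*N²)/8 = -N²/4 - N/8)
h(u) = 10 + u (h(u) = 8 + (u + 2) = 8 + (2 + u) = 10 + u)
V(Q, D) = -¾ (V(Q, D) = -⅛*(-2)*(1 + 2*(-2)) = -⅛*(-2)*(1 - 4) = -⅛*(-2)*(-3) = -¾)
O(I, z) = -¾ + I*z (O(I, z) = z*I - ¾ = I*z - ¾ = -¾ + I*z)
(16250 - 11377)/(O(-60, 21) + 35827) = (16250 - 11377)/((-¾ - 60*21) + 35827) = 4873/((-¾ - 1260) + 35827) = 4873/(-5043/4 + 35827) = 4873/(138265/4) = 4873*(4/138265) = 19492/138265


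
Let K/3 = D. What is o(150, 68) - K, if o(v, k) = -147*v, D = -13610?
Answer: 18780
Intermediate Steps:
K = -40830 (K = 3*(-13610) = -40830)
o(150, 68) - K = -147*150 - 1*(-40830) = -22050 + 40830 = 18780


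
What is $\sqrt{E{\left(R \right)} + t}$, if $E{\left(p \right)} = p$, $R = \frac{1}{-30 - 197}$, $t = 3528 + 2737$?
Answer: $\frac{\sqrt{322828958}}{227} \approx 79.152$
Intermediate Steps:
$t = 6265$
$R = - \frac{1}{227}$ ($R = \frac{1}{-227} = - \frac{1}{227} \approx -0.0044053$)
$\sqrt{E{\left(R \right)} + t} = \sqrt{- \frac{1}{227} + 6265} = \sqrt{\frac{1422154}{227}} = \frac{\sqrt{322828958}}{227}$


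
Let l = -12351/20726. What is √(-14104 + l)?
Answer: I*√6058870026730/20726 ≈ 118.76*I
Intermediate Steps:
l = -12351/20726 (l = -12351*1/20726 = -12351/20726 ≈ -0.59592)
√(-14104 + l) = √(-14104 - 12351/20726) = √(-292331855/20726) = I*√6058870026730/20726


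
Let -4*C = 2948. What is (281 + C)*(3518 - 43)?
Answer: -1584600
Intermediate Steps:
C = -737 (C = -¼*2948 = -737)
(281 + C)*(3518 - 43) = (281 - 737)*(3518 - 43) = -456*3475 = -1584600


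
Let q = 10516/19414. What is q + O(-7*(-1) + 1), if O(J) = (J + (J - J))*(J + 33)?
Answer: 3189154/9707 ≈ 328.54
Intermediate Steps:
q = 5258/9707 (q = 10516*(1/19414) = 5258/9707 ≈ 0.54167)
O(J) = J*(33 + J) (O(J) = (J + 0)*(33 + J) = J*(33 + J))
q + O(-7*(-1) + 1) = 5258/9707 + (-7*(-1) + 1)*(33 + (-7*(-1) + 1)) = 5258/9707 + (7 + 1)*(33 + (7 + 1)) = 5258/9707 + 8*(33 + 8) = 5258/9707 + 8*41 = 5258/9707 + 328 = 3189154/9707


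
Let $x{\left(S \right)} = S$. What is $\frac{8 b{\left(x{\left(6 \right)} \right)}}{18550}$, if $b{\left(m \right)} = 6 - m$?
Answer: $0$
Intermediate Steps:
$\frac{8 b{\left(x{\left(6 \right)} \right)}}{18550} = \frac{8 \left(6 - 6\right)}{18550} = 8 \left(6 - 6\right) \frac{1}{18550} = 8 \cdot 0 \cdot \frac{1}{18550} = 0 \cdot \frac{1}{18550} = 0$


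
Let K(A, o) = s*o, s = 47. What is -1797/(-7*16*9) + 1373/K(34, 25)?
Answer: 1165153/394800 ≈ 2.9512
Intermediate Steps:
K(A, o) = 47*o
-1797/(-7*16*9) + 1373/K(34, 25) = -1797/(-7*16*9) + 1373/((47*25)) = -1797/((-112*9)) + 1373/1175 = -1797/(-1008) + 1373*(1/1175) = -1797*(-1/1008) + 1373/1175 = 599/336 + 1373/1175 = 1165153/394800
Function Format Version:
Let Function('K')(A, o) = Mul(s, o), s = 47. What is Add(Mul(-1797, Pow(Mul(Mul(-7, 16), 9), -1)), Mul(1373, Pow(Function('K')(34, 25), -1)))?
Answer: Rational(1165153, 394800) ≈ 2.9512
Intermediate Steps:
Function('K')(A, o) = Mul(47, o)
Add(Mul(-1797, Pow(Mul(Mul(-7, 16), 9), -1)), Mul(1373, Pow(Function('K')(34, 25), -1))) = Add(Mul(-1797, Pow(Mul(Mul(-7, 16), 9), -1)), Mul(1373, Pow(Mul(47, 25), -1))) = Add(Mul(-1797, Pow(Mul(-112, 9), -1)), Mul(1373, Pow(1175, -1))) = Add(Mul(-1797, Pow(-1008, -1)), Mul(1373, Rational(1, 1175))) = Add(Mul(-1797, Rational(-1, 1008)), Rational(1373, 1175)) = Add(Rational(599, 336), Rational(1373, 1175)) = Rational(1165153, 394800)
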